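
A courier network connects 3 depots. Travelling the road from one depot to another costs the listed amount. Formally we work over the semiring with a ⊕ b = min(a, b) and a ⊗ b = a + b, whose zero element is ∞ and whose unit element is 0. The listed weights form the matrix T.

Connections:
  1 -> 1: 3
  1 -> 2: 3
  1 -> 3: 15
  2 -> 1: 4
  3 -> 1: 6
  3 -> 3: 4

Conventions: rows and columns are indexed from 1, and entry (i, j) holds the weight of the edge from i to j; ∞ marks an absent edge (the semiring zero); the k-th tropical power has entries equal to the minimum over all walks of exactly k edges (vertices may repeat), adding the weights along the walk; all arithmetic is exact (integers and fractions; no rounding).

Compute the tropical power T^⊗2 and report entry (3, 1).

T^⊗2:
  [6, 6, 18]
  [7, 7, 19]
  [9, 9, 8]
Key observation: the optimum is the walk 3->1->1, with weight 6 + 3 = 9.
Optimal value attained by: walk 3->1->1.
Answer: (T^⊗2)[3][1] = 9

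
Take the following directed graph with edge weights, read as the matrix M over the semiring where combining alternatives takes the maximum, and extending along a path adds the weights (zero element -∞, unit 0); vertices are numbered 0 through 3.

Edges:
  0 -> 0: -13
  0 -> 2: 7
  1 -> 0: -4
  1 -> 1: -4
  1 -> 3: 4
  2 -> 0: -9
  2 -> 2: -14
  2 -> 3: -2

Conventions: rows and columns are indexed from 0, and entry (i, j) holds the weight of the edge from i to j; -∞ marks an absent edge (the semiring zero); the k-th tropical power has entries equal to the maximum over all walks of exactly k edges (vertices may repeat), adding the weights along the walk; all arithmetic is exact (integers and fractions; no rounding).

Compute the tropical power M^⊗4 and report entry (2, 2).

M^⊗2:
  [-2, -∞, -6, 5]
  [-8, -8, 3, 0]
  [-22, -∞, -2, -16]
  [-∞, -∞, -∞, -∞]
M^⊗3:
  [-15, -∞, 5, -8]
  [-6, -12, -1, 1]
  [-11, -∞, -15, -4]
  [-∞, -∞, -∞, -∞]
M^⊗4:
  [-4, -∞, -8, 3]
  [-10, -16, 1, -3]
  [-24, -∞, -4, -17]
  [-∞, -∞, -∞, -∞]
Key observation: the optimum is the walk 2->0->2->0->2, with weight (-9) + 7 + (-9) + 7 = -4.
Optimal value attained by: walk 2->0->2->0->2.
Answer: (M^⊗4)[2][2] = -4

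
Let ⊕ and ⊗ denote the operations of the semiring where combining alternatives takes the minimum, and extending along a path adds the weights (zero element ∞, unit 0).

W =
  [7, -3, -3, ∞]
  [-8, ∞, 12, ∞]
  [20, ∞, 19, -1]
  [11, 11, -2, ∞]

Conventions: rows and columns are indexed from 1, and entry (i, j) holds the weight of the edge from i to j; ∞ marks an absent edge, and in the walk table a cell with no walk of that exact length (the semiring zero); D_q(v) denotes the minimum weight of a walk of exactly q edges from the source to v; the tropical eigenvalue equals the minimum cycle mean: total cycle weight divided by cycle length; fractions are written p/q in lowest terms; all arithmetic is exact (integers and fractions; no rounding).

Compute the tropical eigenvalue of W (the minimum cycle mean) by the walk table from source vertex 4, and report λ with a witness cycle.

q=0: [∞, ∞, ∞, 0]
q=1: [11, 11, -2, ∞]
q=2: [3, 8, 8, -3]
q=3: [0, 0, -5, 7]
q=4: [-8, -3, -3, -6]
Optimal cycle mean attained by: cycle 1->2->1, total (-3) + (-8), length 2.
Answer: λ = -11/2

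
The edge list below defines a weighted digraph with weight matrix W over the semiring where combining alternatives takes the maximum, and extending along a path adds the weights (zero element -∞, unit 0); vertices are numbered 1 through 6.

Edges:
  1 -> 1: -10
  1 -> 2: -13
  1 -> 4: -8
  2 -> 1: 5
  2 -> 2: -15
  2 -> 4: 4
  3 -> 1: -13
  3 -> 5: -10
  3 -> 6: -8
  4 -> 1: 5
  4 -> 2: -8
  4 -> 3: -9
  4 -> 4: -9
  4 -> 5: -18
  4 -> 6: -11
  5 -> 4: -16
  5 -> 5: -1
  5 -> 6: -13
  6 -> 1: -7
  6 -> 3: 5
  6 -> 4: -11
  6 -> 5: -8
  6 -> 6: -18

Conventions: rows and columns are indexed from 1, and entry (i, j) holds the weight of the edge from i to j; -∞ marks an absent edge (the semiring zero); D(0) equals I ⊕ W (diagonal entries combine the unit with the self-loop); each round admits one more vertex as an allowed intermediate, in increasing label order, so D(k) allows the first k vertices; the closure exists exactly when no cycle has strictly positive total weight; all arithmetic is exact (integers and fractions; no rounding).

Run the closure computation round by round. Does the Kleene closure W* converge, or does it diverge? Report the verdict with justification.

D(0):
  [0, -13, -∞, -8, -∞, -∞]
  [5, 0, -∞, 4, -∞, -∞]
  [-13, -∞, 0, -∞, -10, -8]
  [5, -8, -9, 0, -18, -11]
  [-∞, -∞, -∞, -16, 0, -13]
  [-7, -∞, 5, -11, -8, 0]
D(1):
  [0, -13, -∞, -8, -∞, -∞]
  [5, 0, -∞, 4, -∞, -∞]
  [-13, -26, 0, -21, -10, -8]
  [5, -8, -9, 0, -18, -11]
  [-∞, -∞, -∞, -16, 0, -13]
  [-7, -20, 5, -11, -8, 0]
D(2):
  [0, -13, -∞, -8, -∞, -∞]
  [5, 0, -∞, 4, -∞, -∞]
  [-13, -26, 0, -21, -10, -8]
  [5, -8, -9, 0, -18, -11]
  [-∞, -∞, -∞, -16, 0, -13]
  [-7, -20, 5, -11, -8, 0]
D(3):
  [0, -13, -∞, -8, -∞, -∞]
  [5, 0, -∞, 4, -∞, -∞]
  [-13, -26, 0, -21, -10, -8]
  [5, -8, -9, 0, -18, -11]
  [-∞, -∞, -∞, -16, 0, -13]
  [-7, -20, 5, -11, -5, 0]
D(4):
  [0, -13, -17, -8, -26, -19]
  [9, 0, -5, 4, -14, -7]
  [-13, -26, 0, -21, -10, -8]
  [5, -8, -9, 0, -18, -11]
  [-11, -24, -25, -16, 0, -13]
  [-6, -19, 5, -11, -5, 0]
D(5):
  [0, -13, -17, -8, -26, -19]
  [9, 0, -5, 4, -14, -7]
  [-13, -26, 0, -21, -10, -8]
  [5, -8, -9, 0, -18, -11]
  [-11, -24, -25, -16, 0, -13]
  [-6, -19, 5, -11, -5, 0]
D(6):
  [0, -13, -14, -8, -24, -19]
  [9, 0, -2, 4, -12, -7]
  [-13, -26, 0, -19, -10, -8]
  [5, -8, -6, 0, -16, -11]
  [-11, -24, -8, -16, 0, -13]
  [-6, -19, 5, -11, -5, 0]
Key observation: every diagonal entry stays at the unit through all rounds, so no improving cycle exists.
Answer: CONVERGES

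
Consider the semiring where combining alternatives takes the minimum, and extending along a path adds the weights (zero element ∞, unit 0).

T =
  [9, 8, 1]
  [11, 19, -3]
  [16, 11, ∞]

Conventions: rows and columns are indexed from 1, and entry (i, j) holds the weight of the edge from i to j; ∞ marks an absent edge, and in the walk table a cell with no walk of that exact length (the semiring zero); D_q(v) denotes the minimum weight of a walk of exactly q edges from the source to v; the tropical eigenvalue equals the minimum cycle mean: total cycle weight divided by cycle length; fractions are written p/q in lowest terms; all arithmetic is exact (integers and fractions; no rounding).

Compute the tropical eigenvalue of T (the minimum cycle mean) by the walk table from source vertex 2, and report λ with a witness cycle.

q=0: [∞, 0, ∞]
q=1: [11, 19, -3]
q=2: [13, 8, 12]
q=3: [19, 21, 5]
Optimal cycle mean attained by: cycle 2->3->2, total (-3) + 11, length 2.
Answer: λ = 4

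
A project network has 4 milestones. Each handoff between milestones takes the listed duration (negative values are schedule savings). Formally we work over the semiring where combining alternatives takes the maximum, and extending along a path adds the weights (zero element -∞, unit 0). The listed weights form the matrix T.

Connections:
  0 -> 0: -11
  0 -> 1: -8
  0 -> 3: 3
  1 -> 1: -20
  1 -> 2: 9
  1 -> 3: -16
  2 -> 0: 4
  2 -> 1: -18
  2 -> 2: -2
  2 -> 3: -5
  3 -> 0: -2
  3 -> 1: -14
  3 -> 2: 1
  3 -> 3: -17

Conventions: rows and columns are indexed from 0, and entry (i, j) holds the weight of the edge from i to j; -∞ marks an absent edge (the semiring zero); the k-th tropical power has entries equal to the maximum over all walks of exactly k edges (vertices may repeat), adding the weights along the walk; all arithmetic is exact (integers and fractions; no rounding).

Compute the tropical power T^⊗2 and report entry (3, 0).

T^⊗2:
  [1, -11, 4, -8]
  [13, -9, 7, 4]
  [2, -4, -4, 7]
  [5, -10, -1, 1]
Key observation: the optimum is the walk 3->2->0, with weight 1 + 4 = 5.
Optimal value attained by: walk 3->2->0.
Answer: (T^⊗2)[3][0] = 5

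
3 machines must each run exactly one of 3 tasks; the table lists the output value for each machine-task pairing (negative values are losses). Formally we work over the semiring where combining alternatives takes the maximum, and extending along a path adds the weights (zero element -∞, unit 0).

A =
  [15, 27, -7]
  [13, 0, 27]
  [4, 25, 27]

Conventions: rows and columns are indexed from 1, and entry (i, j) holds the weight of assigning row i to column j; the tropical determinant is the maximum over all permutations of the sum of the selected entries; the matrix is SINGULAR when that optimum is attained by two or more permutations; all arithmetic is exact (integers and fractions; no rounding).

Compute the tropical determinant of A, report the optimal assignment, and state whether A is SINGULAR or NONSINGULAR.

σ = (1, 2, 3): 15 + 0 + 27 = 42
σ = (1, 3, 2): 15 + 27 + 25 = 67
σ = (2, 1, 3): 27 + 13 + 27 = 67
σ = (2, 3, 1): 27 + 27 + 4 = 58
σ = (3, 1, 2): (-7) + 13 + 25 = 31
σ = (3, 2, 1): (-7) + 0 + 4 = -3
Optimal value attained by: σ = (1, 3, 2).
Answer: det⊕(A) = 67; verdict: SINGULAR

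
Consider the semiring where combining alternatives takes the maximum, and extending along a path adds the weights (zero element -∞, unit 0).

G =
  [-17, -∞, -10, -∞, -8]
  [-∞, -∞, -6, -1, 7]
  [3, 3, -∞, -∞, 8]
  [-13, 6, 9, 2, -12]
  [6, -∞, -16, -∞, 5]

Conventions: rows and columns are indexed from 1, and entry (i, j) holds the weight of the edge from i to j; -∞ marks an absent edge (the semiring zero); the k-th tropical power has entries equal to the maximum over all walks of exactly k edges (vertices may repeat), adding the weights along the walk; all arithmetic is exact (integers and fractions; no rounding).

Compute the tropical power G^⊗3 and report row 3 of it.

G^⊗2:
  [-2, -7, -24, -∞, -2]
  [13, 5, 8, 1, 12]
  [14, -∞, -3, 2, 13]
  [12, 12, 11, 5, 17]
  [11, -13, -4, -∞, 10]
G^⊗3:
  [4, -21, -12, -8, 3]
  [18, 11, 10, 4, 17]
  [19, 8, 11, 4, 18]
  [23, 14, 14, 11, 22]
  [16, -1, 1, -14, 15]
Answer: row 3 of G^⊗3 = [19, 8, 11, 4, 18]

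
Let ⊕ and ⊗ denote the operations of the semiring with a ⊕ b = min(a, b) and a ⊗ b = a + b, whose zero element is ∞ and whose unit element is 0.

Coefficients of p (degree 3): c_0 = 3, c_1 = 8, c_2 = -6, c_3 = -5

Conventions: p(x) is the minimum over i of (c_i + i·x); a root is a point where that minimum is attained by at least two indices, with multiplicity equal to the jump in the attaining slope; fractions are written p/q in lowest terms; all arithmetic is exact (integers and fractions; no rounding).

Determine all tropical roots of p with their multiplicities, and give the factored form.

hull edge (i=0, c=3) to (i=2, c=-6): slope -9/2, span 2
hull edge (i=2, c=-6) to (i=3, c=-5): slope 1, span 1
Factored form: p(x) = -5 ⊗ (x ⊕ (-1)) ⊗ (x ⊕ 9/2) ⊗ (x ⊕ 9/2)
Answer: roots = -1 (mult 1), 9/2 (mult 2)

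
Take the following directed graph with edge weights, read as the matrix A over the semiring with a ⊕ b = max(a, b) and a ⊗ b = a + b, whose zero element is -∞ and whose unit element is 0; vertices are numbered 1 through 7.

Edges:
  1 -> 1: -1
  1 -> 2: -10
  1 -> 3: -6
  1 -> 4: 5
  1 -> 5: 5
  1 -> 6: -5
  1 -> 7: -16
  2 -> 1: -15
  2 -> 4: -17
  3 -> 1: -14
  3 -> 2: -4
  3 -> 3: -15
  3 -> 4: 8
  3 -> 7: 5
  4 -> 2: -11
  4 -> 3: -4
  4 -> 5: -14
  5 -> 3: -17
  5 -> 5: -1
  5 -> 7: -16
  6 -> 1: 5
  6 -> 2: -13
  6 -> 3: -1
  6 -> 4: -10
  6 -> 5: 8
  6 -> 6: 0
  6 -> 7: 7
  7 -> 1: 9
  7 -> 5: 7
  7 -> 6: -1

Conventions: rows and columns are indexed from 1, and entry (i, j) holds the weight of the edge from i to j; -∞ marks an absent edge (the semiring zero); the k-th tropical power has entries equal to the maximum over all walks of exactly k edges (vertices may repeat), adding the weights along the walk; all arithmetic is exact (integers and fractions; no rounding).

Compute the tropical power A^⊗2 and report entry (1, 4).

A^⊗2:
  [0, -6, 1, 4, 4, -5, 2]
  [-16, -25, -21, -10, -10, -20, -31]
  [14, -3, 4, -7, 12, 4, -10]
  [-18, -8, -19, 4, -15, -∞, 1]
  [-7, -21, -18, -9, -2, -17, -12]
  [16, -5, -1, 10, 14, 6, 7]
  [8, -1, 3, 14, 14, 4, 6]
Key observation: the optimum is the walk 1->1->4, with weight (-1) + 5 = 4.
Optimal value attained by: walk 1->1->4.
Answer: (A^⊗2)[1][4] = 4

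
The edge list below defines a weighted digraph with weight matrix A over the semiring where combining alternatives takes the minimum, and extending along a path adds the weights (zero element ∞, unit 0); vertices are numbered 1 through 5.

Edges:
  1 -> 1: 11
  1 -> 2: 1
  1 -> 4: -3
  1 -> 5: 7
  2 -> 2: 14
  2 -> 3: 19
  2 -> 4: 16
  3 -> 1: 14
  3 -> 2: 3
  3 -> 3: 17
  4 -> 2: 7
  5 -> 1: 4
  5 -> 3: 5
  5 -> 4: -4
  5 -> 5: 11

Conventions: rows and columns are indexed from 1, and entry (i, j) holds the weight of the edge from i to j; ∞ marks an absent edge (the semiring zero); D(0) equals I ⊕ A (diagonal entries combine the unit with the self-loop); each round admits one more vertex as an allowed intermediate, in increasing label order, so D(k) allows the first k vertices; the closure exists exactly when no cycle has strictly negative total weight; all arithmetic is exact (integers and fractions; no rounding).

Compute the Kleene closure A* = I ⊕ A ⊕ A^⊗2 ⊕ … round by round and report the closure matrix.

D(0):
  [0, 1, ∞, -3, 7]
  [∞, 0, 19, 16, ∞]
  [14, 3, 0, ∞, ∞]
  [∞, 7, ∞, 0, ∞]
  [4, ∞, 5, -4, 0]
D(1):
  [0, 1, ∞, -3, 7]
  [∞, 0, 19, 16, ∞]
  [14, 3, 0, 11, 21]
  [∞, 7, ∞, 0, ∞]
  [4, 5, 5, -4, 0]
D(2):
  [0, 1, 20, -3, 7]
  [∞, 0, 19, 16, ∞]
  [14, 3, 0, 11, 21]
  [∞, 7, 26, 0, ∞]
  [4, 5, 5, -4, 0]
D(3):
  [0, 1, 20, -3, 7]
  [33, 0, 19, 16, 40]
  [14, 3, 0, 11, 21]
  [40, 7, 26, 0, 47]
  [4, 5, 5, -4, 0]
D(4):
  [0, 1, 20, -3, 7]
  [33, 0, 19, 16, 40]
  [14, 3, 0, 11, 21]
  [40, 7, 26, 0, 47]
  [4, 3, 5, -4, 0]
D(5):
  [0, 1, 12, -3, 7]
  [33, 0, 19, 16, 40]
  [14, 3, 0, 11, 21]
  [40, 7, 26, 0, 47]
  [4, 3, 5, -4, 0]
Answer: A* = [[0, 1, 12, -3, 7], [33, 0, 19, 16, 40], [14, 3, 0, 11, 21], [40, 7, 26, 0, 47], [4, 3, 5, -4, 0]]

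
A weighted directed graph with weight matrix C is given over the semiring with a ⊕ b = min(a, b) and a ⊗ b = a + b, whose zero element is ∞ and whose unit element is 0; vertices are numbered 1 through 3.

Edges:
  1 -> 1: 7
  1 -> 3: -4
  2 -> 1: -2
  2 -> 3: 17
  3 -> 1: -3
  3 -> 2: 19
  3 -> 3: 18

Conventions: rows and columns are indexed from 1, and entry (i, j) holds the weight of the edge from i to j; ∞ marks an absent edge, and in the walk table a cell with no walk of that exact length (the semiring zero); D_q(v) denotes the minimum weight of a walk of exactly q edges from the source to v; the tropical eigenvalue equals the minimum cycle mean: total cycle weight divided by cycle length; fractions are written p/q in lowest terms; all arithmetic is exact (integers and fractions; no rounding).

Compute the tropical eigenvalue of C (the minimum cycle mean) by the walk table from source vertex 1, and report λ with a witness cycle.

q=0: [0, ∞, ∞]
q=1: [7, ∞, -4]
q=2: [-7, 15, 3]
q=3: [0, 22, -11]
Optimal cycle mean attained by: cycle 1->3->1, total (-4) + (-3), length 2.
Answer: λ = -7/2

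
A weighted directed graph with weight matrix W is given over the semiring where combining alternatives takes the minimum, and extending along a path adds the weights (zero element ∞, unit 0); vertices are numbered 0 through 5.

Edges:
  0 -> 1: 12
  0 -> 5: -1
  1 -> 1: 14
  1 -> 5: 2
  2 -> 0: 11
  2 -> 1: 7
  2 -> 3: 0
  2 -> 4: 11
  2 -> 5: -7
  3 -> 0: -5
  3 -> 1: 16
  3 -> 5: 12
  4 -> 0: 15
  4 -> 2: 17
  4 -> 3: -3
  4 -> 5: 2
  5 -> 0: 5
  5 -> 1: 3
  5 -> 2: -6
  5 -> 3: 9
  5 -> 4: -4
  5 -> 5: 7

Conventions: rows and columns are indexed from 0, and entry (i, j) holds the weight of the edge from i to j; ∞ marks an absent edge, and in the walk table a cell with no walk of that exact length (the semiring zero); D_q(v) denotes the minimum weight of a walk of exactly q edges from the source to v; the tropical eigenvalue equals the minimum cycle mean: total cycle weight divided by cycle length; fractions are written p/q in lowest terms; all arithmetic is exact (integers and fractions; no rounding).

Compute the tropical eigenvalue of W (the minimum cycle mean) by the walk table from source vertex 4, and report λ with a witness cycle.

q=0: [∞, ∞, ∞, ∞, 0, ∞]
q=1: [15, ∞, 17, -3, ∞, 2]
q=2: [-8, 5, -4, 11, -2, 9]
q=3: [6, 3, 3, -5, 5, -11]
q=4: [-10, -8, -17, -2, -15, -4]
q=5: [-7, -10, -10, -18, -8, -24]
q=6: [-23, -21, -30, -15, -28, -17]
Optimal cycle mean attained by: cycle 2->5->2, total (-7) + (-6), length 2.
Answer: λ = -13/2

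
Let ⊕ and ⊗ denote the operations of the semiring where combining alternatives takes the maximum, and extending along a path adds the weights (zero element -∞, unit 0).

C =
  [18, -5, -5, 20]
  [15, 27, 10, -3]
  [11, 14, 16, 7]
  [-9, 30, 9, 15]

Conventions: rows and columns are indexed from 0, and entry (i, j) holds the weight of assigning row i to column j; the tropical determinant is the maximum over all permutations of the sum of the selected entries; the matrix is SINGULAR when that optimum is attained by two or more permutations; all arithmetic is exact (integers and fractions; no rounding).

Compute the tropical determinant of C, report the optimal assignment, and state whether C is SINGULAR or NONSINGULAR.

σ = (0, 1, 2, 3): 18 + 27 + 16 + 15 = 76
σ = (0, 1, 3, 2): 18 + 27 + 7 + 9 = 61
σ = (0, 2, 1, 3): 18 + 10 + 14 + 15 = 57
σ = (0, 2, 3, 1): 18 + 10 + 7 + 30 = 65
σ = (0, 3, 1, 2): 18 + (-3) + 14 + 9 = 38
σ = (0, 3, 2, 1): 18 + (-3) + 16 + 30 = 61
σ = (1, 0, 2, 3): (-5) + 15 + 16 + 15 = 41
σ = (1, 0, 3, 2): (-5) + 15 + 7 + 9 = 26
σ = (1, 2, 0, 3): (-5) + 10 + 11 + 15 = 31
σ = (1, 2, 3, 0): (-5) + 10 + 7 + (-9) = 3
σ = (1, 3, 0, 2): (-5) + (-3) + 11 + 9 = 12
σ = (1, 3, 2, 0): (-5) + (-3) + 16 + (-9) = -1
σ = (2, 0, 1, 3): (-5) + 15 + 14 + 15 = 39
σ = (2, 0, 3, 1): (-5) + 15 + 7 + 30 = 47
σ = (2, 1, 0, 3): (-5) + 27 + 11 + 15 = 48
σ = (2, 1, 3, 0): (-5) + 27 + 7 + (-9) = 20
σ = (2, 3, 0, 1): (-5) + (-3) + 11 + 30 = 33
σ = (2, 3, 1, 0): (-5) + (-3) + 14 + (-9) = -3
σ = (3, 0, 1, 2): 20 + 15 + 14 + 9 = 58
σ = (3, 0, 2, 1): 20 + 15 + 16 + 30 = 81
σ = (3, 1, 0, 2): 20 + 27 + 11 + 9 = 67
σ = (3, 1, 2, 0): 20 + 27 + 16 + (-9) = 54
σ = (3, 2, 0, 1): 20 + 10 + 11 + 30 = 71
σ = (3, 2, 1, 0): 20 + 10 + 14 + (-9) = 35
Optimal value attained by: σ = (3, 0, 2, 1).
Answer: det⊕(C) = 81; verdict: NONSINGULAR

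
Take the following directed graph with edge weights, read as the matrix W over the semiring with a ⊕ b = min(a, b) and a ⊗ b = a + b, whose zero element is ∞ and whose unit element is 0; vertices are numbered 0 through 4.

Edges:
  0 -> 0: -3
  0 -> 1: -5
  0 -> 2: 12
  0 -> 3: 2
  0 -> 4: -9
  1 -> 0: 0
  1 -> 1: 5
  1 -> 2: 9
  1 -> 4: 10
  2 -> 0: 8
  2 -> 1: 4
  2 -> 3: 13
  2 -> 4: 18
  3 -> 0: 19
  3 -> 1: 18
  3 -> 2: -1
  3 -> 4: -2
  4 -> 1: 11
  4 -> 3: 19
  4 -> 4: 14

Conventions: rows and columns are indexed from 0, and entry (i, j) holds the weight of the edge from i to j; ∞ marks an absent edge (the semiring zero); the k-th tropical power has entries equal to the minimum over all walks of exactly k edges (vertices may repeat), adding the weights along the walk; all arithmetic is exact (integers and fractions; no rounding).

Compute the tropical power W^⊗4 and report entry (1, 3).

W^⊗2:
  [-6, -8, 1, -1, -12]
  [-3, -5, 12, 2, -9]
  [4, 3, 12, 10, -1]
  [7, 3, 27, 12, 10]
  [11, 16, 18, 33, 17]
W^⊗3:
  [-9, -11, -2, -4, -15]
  [-6, -8, 1, -1, -12]
  [1, -1, 9, 6, -5]
  [3, 2, 11, 9, -2]
  [8, 6, 23, 13, 2]
W^⊗4:
  [-12, -14, -5, -7, -18]
  [-9, -11, -2, -4, -15]
  [-2, -4, 5, 3, -8]
  [0, -2, 8, 5, -6]
  [5, 3, 12, 10, -1]
Key observation: the optimum is the walk 1->0->0->0->3, with weight 0 + (-3) + (-3) + 2 = -4.
Optimal value attained by: walk 1->0->0->0->3.
Answer: (W^⊗4)[1][3] = -4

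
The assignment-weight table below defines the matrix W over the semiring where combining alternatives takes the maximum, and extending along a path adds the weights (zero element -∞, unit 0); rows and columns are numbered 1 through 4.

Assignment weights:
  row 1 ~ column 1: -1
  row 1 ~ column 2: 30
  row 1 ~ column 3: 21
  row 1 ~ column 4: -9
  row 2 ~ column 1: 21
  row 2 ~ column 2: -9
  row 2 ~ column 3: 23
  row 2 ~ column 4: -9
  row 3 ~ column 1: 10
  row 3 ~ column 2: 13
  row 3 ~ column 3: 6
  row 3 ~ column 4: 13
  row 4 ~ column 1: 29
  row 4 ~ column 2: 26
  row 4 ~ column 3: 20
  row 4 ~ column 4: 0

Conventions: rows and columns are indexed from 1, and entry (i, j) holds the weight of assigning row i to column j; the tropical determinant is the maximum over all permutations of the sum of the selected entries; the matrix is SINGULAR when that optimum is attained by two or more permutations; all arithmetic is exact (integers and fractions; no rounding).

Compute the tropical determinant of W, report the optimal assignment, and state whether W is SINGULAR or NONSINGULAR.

σ = (1, 2, 3, 4): (-1) + (-9) + 6 + 0 = -4
σ = (1, 2, 4, 3): (-1) + (-9) + 13 + 20 = 23
σ = (1, 3, 2, 4): (-1) + 23 + 13 + 0 = 35
σ = (1, 3, 4, 2): (-1) + 23 + 13 + 26 = 61
σ = (1, 4, 2, 3): (-1) + (-9) + 13 + 20 = 23
σ = (1, 4, 3, 2): (-1) + (-9) + 6 + 26 = 22
σ = (2, 1, 3, 4): 30 + 21 + 6 + 0 = 57
σ = (2, 1, 4, 3): 30 + 21 + 13 + 20 = 84
σ = (2, 3, 1, 4): 30 + 23 + 10 + 0 = 63
σ = (2, 3, 4, 1): 30 + 23 + 13 + 29 = 95
σ = (2, 4, 1, 3): 30 + (-9) + 10 + 20 = 51
σ = (2, 4, 3, 1): 30 + (-9) + 6 + 29 = 56
σ = (3, 1, 2, 4): 21 + 21 + 13 + 0 = 55
σ = (3, 1, 4, 2): 21 + 21 + 13 + 26 = 81
σ = (3, 2, 1, 4): 21 + (-9) + 10 + 0 = 22
σ = (3, 2, 4, 1): 21 + (-9) + 13 + 29 = 54
σ = (3, 4, 1, 2): 21 + (-9) + 10 + 26 = 48
σ = (3, 4, 2, 1): 21 + (-9) + 13 + 29 = 54
σ = (4, 1, 2, 3): (-9) + 21 + 13 + 20 = 45
σ = (4, 1, 3, 2): (-9) + 21 + 6 + 26 = 44
σ = (4, 2, 1, 3): (-9) + (-9) + 10 + 20 = 12
σ = (4, 2, 3, 1): (-9) + (-9) + 6 + 29 = 17
σ = (4, 3, 1, 2): (-9) + 23 + 10 + 26 = 50
σ = (4, 3, 2, 1): (-9) + 23 + 13 + 29 = 56
Optimal value attained by: σ = (2, 3, 4, 1).
Answer: det⊕(W) = 95; verdict: NONSINGULAR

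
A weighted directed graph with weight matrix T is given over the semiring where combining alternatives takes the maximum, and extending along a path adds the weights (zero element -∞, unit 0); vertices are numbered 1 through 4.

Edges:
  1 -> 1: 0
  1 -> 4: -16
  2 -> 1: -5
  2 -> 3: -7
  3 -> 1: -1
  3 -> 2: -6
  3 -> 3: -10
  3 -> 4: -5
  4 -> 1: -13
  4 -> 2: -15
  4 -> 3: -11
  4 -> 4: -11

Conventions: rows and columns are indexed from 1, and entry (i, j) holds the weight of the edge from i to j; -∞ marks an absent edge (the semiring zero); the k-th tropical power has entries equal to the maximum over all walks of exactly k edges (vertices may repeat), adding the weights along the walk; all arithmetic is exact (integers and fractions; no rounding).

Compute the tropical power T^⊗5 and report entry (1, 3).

T^⊗2:
  [0, -31, -27, -16]
  [-5, -13, -17, -12]
  [-1, -16, -13, -15]
  [-12, -17, -21, -16]
T^⊗3:
  [0, -31, -27, -16]
  [-5, -23, -20, -21]
  [-1, -19, -23, -17]
  [-12, -27, -24, -26]
T^⊗4:
  [0, -31, -27, -16]
  [-5, -26, -30, -21]
  [-1, -29, -26, -17]
  [-12, -30, -34, -28]
T^⊗5:
  [0, -31, -27, -16]
  [-5, -36, -32, -21]
  [-1, -32, -28, -17]
  [-12, -40, -37, -28]
Key observation: the optimum is the walk 1->1->1->1->4->3, with weight 0 + 0 + 0 + (-16) + (-11) = -27.
Optimal value attained by: walk 1->1->1->1->4->3.
Answer: (T^⊗5)[1][3] = -27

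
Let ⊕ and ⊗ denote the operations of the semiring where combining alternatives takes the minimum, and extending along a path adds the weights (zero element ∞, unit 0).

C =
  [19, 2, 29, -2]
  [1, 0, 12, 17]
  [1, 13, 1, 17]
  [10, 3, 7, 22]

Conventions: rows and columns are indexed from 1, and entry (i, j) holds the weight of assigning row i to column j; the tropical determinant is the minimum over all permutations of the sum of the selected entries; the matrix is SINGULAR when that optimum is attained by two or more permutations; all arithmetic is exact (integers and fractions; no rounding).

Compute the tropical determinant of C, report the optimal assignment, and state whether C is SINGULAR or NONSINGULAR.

σ = (1, 2, 3, 4): 19 + 0 + 1 + 22 = 42
σ = (1, 2, 4, 3): 19 + 0 + 17 + 7 = 43
σ = (1, 3, 2, 4): 19 + 12 + 13 + 22 = 66
σ = (1, 3, 4, 2): 19 + 12 + 17 + 3 = 51
σ = (1, 4, 2, 3): 19 + 17 + 13 + 7 = 56
σ = (1, 4, 3, 2): 19 + 17 + 1 + 3 = 40
σ = (2, 1, 3, 4): 2 + 1 + 1 + 22 = 26
σ = (2, 1, 4, 3): 2 + 1 + 17 + 7 = 27
σ = (2, 3, 1, 4): 2 + 12 + 1 + 22 = 37
σ = (2, 3, 4, 1): 2 + 12 + 17 + 10 = 41
σ = (2, 4, 1, 3): 2 + 17 + 1 + 7 = 27
σ = (2, 4, 3, 1): 2 + 17 + 1 + 10 = 30
σ = (3, 1, 2, 4): 29 + 1 + 13 + 22 = 65
σ = (3, 1, 4, 2): 29 + 1 + 17 + 3 = 50
σ = (3, 2, 1, 4): 29 + 0 + 1 + 22 = 52
σ = (3, 2, 4, 1): 29 + 0 + 17 + 10 = 56
σ = (3, 4, 1, 2): 29 + 17 + 1 + 3 = 50
σ = (3, 4, 2, 1): 29 + 17 + 13 + 10 = 69
σ = (4, 1, 2, 3): (-2) + 1 + 13 + 7 = 19
σ = (4, 1, 3, 2): (-2) + 1 + 1 + 3 = 3
σ = (4, 2, 1, 3): (-2) + 0 + 1 + 7 = 6
σ = (4, 2, 3, 1): (-2) + 0 + 1 + 10 = 9
σ = (4, 3, 1, 2): (-2) + 12 + 1 + 3 = 14
σ = (4, 3, 2, 1): (-2) + 12 + 13 + 10 = 33
Optimal value attained by: σ = (4, 1, 3, 2).
Answer: det⊕(C) = 3; verdict: NONSINGULAR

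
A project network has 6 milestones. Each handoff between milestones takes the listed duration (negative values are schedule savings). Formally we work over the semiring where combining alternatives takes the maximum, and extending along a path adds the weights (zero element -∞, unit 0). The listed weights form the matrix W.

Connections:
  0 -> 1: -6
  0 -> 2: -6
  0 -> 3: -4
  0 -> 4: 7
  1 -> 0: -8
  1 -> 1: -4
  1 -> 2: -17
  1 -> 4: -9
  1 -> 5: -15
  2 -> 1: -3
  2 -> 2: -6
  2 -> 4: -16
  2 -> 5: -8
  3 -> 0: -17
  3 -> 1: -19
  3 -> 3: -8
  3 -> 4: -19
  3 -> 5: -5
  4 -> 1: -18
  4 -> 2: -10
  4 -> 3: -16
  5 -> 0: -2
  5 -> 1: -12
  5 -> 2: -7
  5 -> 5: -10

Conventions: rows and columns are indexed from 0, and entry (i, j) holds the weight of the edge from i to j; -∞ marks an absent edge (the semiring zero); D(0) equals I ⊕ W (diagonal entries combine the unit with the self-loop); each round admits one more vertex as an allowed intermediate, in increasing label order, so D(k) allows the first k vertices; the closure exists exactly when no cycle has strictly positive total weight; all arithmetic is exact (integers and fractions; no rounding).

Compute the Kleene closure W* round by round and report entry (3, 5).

D(0):
  [0, -6, -6, -4, 7, -∞]
  [-8, 0, -17, -∞, -9, -15]
  [-∞, -3, 0, -∞, -16, -8]
  [-17, -19, -∞, 0, -19, -5]
  [-∞, -18, -10, -16, 0, -∞]
  [-2, -12, -7, -∞, -∞, 0]
D(1):
  [0, -6, -6, -4, 7, -∞]
  [-8, 0, -14, -12, -1, -15]
  [-∞, -3, 0, -∞, -16, -8]
  [-17, -19, -23, 0, -10, -5]
  [-∞, -18, -10, -16, 0, -∞]
  [-2, -8, -7, -6, 5, 0]
D(2):
  [0, -6, -6, -4, 7, -21]
  [-8, 0, -14, -12, -1, -15]
  [-11, -3, 0, -15, -4, -8]
  [-17, -19, -23, 0, -10, -5]
  [-26, -18, -10, -16, 0, -33]
  [-2, -8, -7, -6, 5, 0]
D(3):
  [0, -6, -6, -4, 7, -14]
  [-8, 0, -14, -12, -1, -15]
  [-11, -3, 0, -15, -4, -8]
  [-17, -19, -23, 0, -10, -5]
  [-21, -13, -10, -16, 0, -18]
  [-2, -8, -7, -6, 5, 0]
D(4):
  [0, -6, -6, -4, 7, -9]
  [-8, 0, -14, -12, -1, -15]
  [-11, -3, 0, -15, -4, -8]
  [-17, -19, -23, 0, -10, -5]
  [-21, -13, -10, -16, 0, -18]
  [-2, -8, -7, -6, 5, 0]
D(5):
  [0, -6, -3, -4, 7, -9]
  [-8, 0, -11, -12, -1, -15]
  [-11, -3, 0, -15, -4, -8]
  [-17, -19, -20, 0, -10, -5]
  [-21, -13, -10, -16, 0, -18]
  [-2, -8, -5, -6, 5, 0]
D(6):
  [0, -6, -3, -4, 7, -9]
  [-8, 0, -11, -12, -1, -15]
  [-10, -3, 0, -14, -3, -8]
  [-7, -13, -10, 0, 0, -5]
  [-20, -13, -10, -16, 0, -18]
  [-2, -8, -5, -6, 5, 0]
Answer: W*[3][5] = -5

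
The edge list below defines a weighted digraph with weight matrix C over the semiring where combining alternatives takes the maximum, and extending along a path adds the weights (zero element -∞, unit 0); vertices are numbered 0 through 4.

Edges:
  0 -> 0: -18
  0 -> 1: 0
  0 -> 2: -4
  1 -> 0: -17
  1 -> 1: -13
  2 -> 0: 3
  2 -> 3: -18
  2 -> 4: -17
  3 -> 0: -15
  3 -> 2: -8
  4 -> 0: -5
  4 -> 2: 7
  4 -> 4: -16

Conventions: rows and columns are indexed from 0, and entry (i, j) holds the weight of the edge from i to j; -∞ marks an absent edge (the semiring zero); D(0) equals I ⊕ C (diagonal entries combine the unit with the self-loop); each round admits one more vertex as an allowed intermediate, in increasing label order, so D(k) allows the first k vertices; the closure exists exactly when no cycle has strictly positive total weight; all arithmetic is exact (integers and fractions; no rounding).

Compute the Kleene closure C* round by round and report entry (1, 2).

D(0):
  [0, 0, -4, -∞, -∞]
  [-17, 0, -∞, -∞, -∞]
  [3, -∞, 0, -18, -17]
  [-15, -∞, -8, 0, -∞]
  [-5, -∞, 7, -∞, 0]
D(1):
  [0, 0, -4, -∞, -∞]
  [-17, 0, -21, -∞, -∞]
  [3, 3, 0, -18, -17]
  [-15, -15, -8, 0, -∞]
  [-5, -5, 7, -∞, 0]
D(2):
  [0, 0, -4, -∞, -∞]
  [-17, 0, -21, -∞, -∞]
  [3, 3, 0, -18, -17]
  [-15, -15, -8, 0, -∞]
  [-5, -5, 7, -∞, 0]
D(3):
  [0, 0, -4, -22, -21]
  [-17, 0, -21, -39, -38]
  [3, 3, 0, -18, -17]
  [-5, -5, -8, 0, -25]
  [10, 10, 7, -11, 0]
D(4):
  [0, 0, -4, -22, -21]
  [-17, 0, -21, -39, -38]
  [3, 3, 0, -18, -17]
  [-5, -5, -8, 0, -25]
  [10, 10, 7, -11, 0]
D(5):
  [0, 0, -4, -22, -21]
  [-17, 0, -21, -39, -38]
  [3, 3, 0, -18, -17]
  [-5, -5, -8, 0, -25]
  [10, 10, 7, -11, 0]
Answer: C*[1][2] = -21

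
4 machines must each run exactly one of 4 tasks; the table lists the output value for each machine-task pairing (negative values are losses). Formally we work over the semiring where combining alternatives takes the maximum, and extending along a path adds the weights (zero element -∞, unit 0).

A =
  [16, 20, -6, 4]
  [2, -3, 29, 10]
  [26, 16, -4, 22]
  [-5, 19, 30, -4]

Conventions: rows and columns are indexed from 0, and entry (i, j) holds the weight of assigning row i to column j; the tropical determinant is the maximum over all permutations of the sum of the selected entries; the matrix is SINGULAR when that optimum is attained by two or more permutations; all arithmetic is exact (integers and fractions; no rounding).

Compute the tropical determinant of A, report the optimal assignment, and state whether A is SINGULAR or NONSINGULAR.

σ = (0, 1, 2, 3): 16 + (-3) + (-4) + (-4) = 5
σ = (0, 1, 3, 2): 16 + (-3) + 22 + 30 = 65
σ = (0, 2, 1, 3): 16 + 29 + 16 + (-4) = 57
σ = (0, 2, 3, 1): 16 + 29 + 22 + 19 = 86
σ = (0, 3, 1, 2): 16 + 10 + 16 + 30 = 72
σ = (0, 3, 2, 1): 16 + 10 + (-4) + 19 = 41
σ = (1, 0, 2, 3): 20 + 2 + (-4) + (-4) = 14
σ = (1, 0, 3, 2): 20 + 2 + 22 + 30 = 74
σ = (1, 2, 0, 3): 20 + 29 + 26 + (-4) = 71
σ = (1, 2, 3, 0): 20 + 29 + 22 + (-5) = 66
σ = (1, 3, 0, 2): 20 + 10 + 26 + 30 = 86
σ = (1, 3, 2, 0): 20 + 10 + (-4) + (-5) = 21
σ = (2, 0, 1, 3): (-6) + 2 + 16 + (-4) = 8
σ = (2, 0, 3, 1): (-6) + 2 + 22 + 19 = 37
σ = (2, 1, 0, 3): (-6) + (-3) + 26 + (-4) = 13
σ = (2, 1, 3, 0): (-6) + (-3) + 22 + (-5) = 8
σ = (2, 3, 0, 1): (-6) + 10 + 26 + 19 = 49
σ = (2, 3, 1, 0): (-6) + 10 + 16 + (-5) = 15
σ = (3, 0, 1, 2): 4 + 2 + 16 + 30 = 52
σ = (3, 0, 2, 1): 4 + 2 + (-4) + 19 = 21
σ = (3, 1, 0, 2): 4 + (-3) + 26 + 30 = 57
σ = (3, 1, 2, 0): 4 + (-3) + (-4) + (-5) = -8
σ = (3, 2, 0, 1): 4 + 29 + 26 + 19 = 78
σ = (3, 2, 1, 0): 4 + 29 + 16 + (-5) = 44
Optimal value attained by: σ = (0, 2, 3, 1).
Answer: det⊕(A) = 86; verdict: SINGULAR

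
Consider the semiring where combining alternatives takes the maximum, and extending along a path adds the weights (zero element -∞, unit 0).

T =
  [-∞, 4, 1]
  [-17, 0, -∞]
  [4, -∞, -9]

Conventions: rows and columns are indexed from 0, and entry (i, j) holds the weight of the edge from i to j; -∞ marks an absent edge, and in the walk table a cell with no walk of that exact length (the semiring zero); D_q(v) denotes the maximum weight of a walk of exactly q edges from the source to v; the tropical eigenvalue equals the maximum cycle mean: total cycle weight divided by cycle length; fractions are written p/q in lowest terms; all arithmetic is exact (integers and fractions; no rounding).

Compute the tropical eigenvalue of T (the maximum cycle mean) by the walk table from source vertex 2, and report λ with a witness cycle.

q=0: [-∞, -∞, 0]
q=1: [4, -∞, -9]
q=2: [-5, 8, 5]
q=3: [9, 8, -4]
Optimal cycle mean attained by: cycle 0->2->0, total 1 + 4, length 2.
Answer: λ = 5/2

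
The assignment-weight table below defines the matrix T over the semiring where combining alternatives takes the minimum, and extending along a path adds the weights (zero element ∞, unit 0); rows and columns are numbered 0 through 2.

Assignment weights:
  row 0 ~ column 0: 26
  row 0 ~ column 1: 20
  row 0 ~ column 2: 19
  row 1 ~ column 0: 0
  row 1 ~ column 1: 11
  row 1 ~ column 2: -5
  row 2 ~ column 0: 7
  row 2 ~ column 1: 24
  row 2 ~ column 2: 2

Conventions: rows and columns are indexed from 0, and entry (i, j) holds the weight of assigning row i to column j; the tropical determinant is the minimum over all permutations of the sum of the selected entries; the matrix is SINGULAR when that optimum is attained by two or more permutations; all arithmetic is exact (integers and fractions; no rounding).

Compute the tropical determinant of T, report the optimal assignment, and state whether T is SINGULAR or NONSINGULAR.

σ = (0, 1, 2): 26 + 11 + 2 = 39
σ = (0, 2, 1): 26 + (-5) + 24 = 45
σ = (1, 0, 2): 20 + 0 + 2 = 22
σ = (1, 2, 0): 20 + (-5) + 7 = 22
σ = (2, 0, 1): 19 + 0 + 24 = 43
σ = (2, 1, 0): 19 + 11 + 7 = 37
Optimal value attained by: σ = (1, 0, 2).
Answer: det⊕(T) = 22; verdict: SINGULAR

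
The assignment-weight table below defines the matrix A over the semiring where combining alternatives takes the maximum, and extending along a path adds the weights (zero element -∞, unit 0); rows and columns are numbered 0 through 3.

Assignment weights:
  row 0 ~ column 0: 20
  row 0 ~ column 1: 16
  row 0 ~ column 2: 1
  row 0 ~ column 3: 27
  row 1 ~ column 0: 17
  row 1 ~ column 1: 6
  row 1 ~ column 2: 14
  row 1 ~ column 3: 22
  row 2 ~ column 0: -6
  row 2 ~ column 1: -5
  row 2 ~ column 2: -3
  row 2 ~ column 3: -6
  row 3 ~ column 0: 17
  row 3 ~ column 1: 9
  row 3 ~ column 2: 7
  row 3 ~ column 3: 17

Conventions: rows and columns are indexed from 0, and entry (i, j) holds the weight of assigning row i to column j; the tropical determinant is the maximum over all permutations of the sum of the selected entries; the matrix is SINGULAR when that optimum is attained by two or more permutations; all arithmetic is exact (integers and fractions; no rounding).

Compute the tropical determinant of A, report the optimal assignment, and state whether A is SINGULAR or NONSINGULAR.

σ = (0, 1, 2, 3): 20 + 6 + (-3) + 17 = 40
σ = (0, 1, 3, 2): 20 + 6 + (-6) + 7 = 27
σ = (0, 2, 1, 3): 20 + 14 + (-5) + 17 = 46
σ = (0, 2, 3, 1): 20 + 14 + (-6) + 9 = 37
σ = (0, 3, 1, 2): 20 + 22 + (-5) + 7 = 44
σ = (0, 3, 2, 1): 20 + 22 + (-3) + 9 = 48
σ = (1, 0, 2, 3): 16 + 17 + (-3) + 17 = 47
σ = (1, 0, 3, 2): 16 + 17 + (-6) + 7 = 34
σ = (1, 2, 0, 3): 16 + 14 + (-6) + 17 = 41
σ = (1, 2, 3, 0): 16 + 14 + (-6) + 17 = 41
σ = (1, 3, 0, 2): 16 + 22 + (-6) + 7 = 39
σ = (1, 3, 2, 0): 16 + 22 + (-3) + 17 = 52
σ = (2, 0, 1, 3): 1 + 17 + (-5) + 17 = 30
σ = (2, 0, 3, 1): 1 + 17 + (-6) + 9 = 21
σ = (2, 1, 0, 3): 1 + 6 + (-6) + 17 = 18
σ = (2, 1, 3, 0): 1 + 6 + (-6) + 17 = 18
σ = (2, 3, 0, 1): 1 + 22 + (-6) + 9 = 26
σ = (2, 3, 1, 0): 1 + 22 + (-5) + 17 = 35
σ = (3, 0, 1, 2): 27 + 17 + (-5) + 7 = 46
σ = (3, 0, 2, 1): 27 + 17 + (-3) + 9 = 50
σ = (3, 1, 0, 2): 27 + 6 + (-6) + 7 = 34
σ = (3, 1, 2, 0): 27 + 6 + (-3) + 17 = 47
σ = (3, 2, 0, 1): 27 + 14 + (-6) + 9 = 44
σ = (3, 2, 1, 0): 27 + 14 + (-5) + 17 = 53
Optimal value attained by: σ = (3, 2, 1, 0).
Answer: det⊕(A) = 53; verdict: NONSINGULAR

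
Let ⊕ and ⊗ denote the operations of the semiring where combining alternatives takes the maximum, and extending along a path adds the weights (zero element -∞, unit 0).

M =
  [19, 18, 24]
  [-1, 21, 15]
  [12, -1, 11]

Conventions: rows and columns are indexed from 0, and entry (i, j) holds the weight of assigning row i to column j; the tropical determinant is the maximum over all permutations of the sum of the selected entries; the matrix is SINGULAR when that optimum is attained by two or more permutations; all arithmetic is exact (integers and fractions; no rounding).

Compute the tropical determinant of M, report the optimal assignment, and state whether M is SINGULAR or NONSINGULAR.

σ = (0, 1, 2): 19 + 21 + 11 = 51
σ = (0, 2, 1): 19 + 15 + (-1) = 33
σ = (1, 0, 2): 18 + (-1) + 11 = 28
σ = (1, 2, 0): 18 + 15 + 12 = 45
σ = (2, 0, 1): 24 + (-1) + (-1) = 22
σ = (2, 1, 0): 24 + 21 + 12 = 57
Optimal value attained by: σ = (2, 1, 0).
Answer: det⊕(M) = 57; verdict: NONSINGULAR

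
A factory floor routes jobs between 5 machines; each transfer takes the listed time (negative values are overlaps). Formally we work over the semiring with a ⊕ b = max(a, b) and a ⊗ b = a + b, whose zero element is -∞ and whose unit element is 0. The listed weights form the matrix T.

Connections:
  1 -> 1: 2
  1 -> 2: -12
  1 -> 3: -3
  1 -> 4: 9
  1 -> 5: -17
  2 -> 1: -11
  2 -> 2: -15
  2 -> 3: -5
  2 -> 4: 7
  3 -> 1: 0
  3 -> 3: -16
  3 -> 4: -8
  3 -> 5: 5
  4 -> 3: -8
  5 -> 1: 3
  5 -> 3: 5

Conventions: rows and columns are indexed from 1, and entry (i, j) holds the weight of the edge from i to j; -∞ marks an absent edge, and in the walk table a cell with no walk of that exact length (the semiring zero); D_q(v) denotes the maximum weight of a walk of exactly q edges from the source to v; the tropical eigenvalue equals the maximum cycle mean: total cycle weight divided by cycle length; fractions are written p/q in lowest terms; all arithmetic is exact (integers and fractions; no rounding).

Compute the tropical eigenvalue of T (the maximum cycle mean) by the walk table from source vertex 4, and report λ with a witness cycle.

q=0: [-∞, -∞, -∞, 0, -∞]
q=1: [-∞, -∞, -8, -∞, -∞]
q=2: [-8, -∞, -24, -16, -3]
q=3: [0, -20, 2, 1, -19]
q=4: [2, -12, -3, 9, 7]
q=5: [10, -10, 12, 11, 2]
Optimal cycle mean attained by: cycle 3->5->3, total 5 + 5, length 2.
Answer: λ = 5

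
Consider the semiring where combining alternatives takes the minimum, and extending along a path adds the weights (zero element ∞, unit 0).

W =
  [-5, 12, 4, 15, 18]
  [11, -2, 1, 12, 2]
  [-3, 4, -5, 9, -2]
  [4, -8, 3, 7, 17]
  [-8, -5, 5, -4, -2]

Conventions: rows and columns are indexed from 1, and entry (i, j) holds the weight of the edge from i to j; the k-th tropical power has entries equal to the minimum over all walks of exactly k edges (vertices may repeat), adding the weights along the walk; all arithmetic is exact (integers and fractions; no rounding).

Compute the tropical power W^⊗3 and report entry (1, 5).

W^⊗2:
  [-10, 7, -1, 10, 2]
  [-6, -4, -4, -2, -1]
  [-10, -7, -10, -6, -7]
  [-1, -10, -7, 4, -6]
  [-13, -12, -4, -6, -4]
W^⊗3:
  [-15, -3, -6, -2, -3]
  [-11, -10, -9, -5, -6]
  [-15, -14, -15, -11, -12]
  [-14, -12, -12, -10, -9]
  [-18, -14, -11, -8, -10]
Key observation: the optimum is the walk 1->1->3->5, with weight (-5) + 4 + (-2) = -3.
Optimal value attained by: walk 1->1->3->5.
Answer: (W^⊗3)[1][5] = -3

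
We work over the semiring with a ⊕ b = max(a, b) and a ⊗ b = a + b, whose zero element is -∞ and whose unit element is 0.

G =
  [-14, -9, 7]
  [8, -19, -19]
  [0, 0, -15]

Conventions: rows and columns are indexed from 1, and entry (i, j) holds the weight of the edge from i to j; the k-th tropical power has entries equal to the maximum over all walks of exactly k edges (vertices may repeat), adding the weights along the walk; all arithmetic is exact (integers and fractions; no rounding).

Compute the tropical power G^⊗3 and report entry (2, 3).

G^⊗2:
  [7, 7, -7]
  [-6, -1, 15]
  [8, -9, 7]
G^⊗3:
  [15, -2, 14]
  [15, 15, 1]
  [7, 7, 15]
Key observation: the optimum is the walk 2->1->1->3, with weight 8 + (-14) + 7 = 1.
Optimal value attained by: walk 2->1->1->3.
Answer: (G^⊗3)[2][3] = 1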